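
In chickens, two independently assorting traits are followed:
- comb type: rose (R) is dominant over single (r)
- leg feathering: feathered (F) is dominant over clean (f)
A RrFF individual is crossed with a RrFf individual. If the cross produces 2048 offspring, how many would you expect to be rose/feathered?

Dihybrid cross RrFF × RrFf — consider each gene separately:
comb type: Rr × Rr → 1 RR, 2 Rr, 1 rr → 3 R_ : 1 rr (out of 4)
leg feathering: FF × Ff → 2 FF, 2 Ff → 4 F_ (out of 4)
Combine (counts out of 4 × 4 = 16): rose/feathered (R_F_) = 3×4 = 12; single/feathered (rrF_) = 1×4 = 4
Phenotype counts (out of 16): 12 rose/feathered, 4 single/feathered
rose/feathered: 12 out of 16 → fraction 3/4
Expected count = 3/4 × 2048 = 1536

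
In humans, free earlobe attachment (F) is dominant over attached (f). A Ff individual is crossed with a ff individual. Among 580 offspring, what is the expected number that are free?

Punnett square for Ff × ff:
Offspring genotypes: 2 Ff, 2 ff
free: 2, attached: 2
free: 2 out of 4 → fraction 1/2
Expected count = 1/2 × 580 = 290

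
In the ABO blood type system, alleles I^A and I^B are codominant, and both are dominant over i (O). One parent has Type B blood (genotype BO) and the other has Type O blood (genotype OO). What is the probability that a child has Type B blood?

Cross: BO × OO
Possible offspring genotypes: 2 BO, 2 OO
Blood type counts: 2 Type B, 2 Type O
Probability of Type B: 2/4 = 1/2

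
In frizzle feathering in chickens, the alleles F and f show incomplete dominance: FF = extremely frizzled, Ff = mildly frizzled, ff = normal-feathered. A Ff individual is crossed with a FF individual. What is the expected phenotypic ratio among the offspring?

Punnett square for Ff × FF:
Offspring genotypes: 2 FF, 2 Ff
Phenotype counts: 2 extremely frizzled, 2 mildly frizzled
Ratio: 1 extremely frizzled : 1 mildly frizzled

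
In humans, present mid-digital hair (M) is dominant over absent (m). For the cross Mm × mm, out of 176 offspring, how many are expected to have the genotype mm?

Punnett square for Mm × mm:
Offspring genotypes: 2 Mm, 2 mm
Total offspring: 4
Count with target: 2
Probability: 2/4 = 1/2
Expected count = 1/2 × 176 = 88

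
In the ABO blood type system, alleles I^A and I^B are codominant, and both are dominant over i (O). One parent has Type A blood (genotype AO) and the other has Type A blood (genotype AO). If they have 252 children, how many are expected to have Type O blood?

Cross: AO × AO
Possible offspring genotypes: 1 AA, 2 AO, 1 OO
Blood type counts: 3 Type A, 1 Type O
Probability of Type O: 1/4
Expected count = 1/4 × 252 = 63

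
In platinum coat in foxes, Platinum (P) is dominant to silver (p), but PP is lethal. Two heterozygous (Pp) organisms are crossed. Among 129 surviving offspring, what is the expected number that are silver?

Cross: Pp × Pp
Punnett square offspring (before lethality): 1 PP, 2 Pp, 1 pp
The PP genotype is lethal (embryos die); surviving offspring: 2 Pp, 1 pp
silver: 1 out of 3 → fraction 1/3
Expected count = 1/3 × 129 = 43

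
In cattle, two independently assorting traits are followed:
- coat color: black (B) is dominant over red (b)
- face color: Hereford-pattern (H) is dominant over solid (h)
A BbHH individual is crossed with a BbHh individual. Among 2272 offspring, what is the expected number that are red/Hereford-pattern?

Dihybrid cross BbHH × BbHh — consider each gene separately:
coat color: Bb × Bb → 1 BB, 2 Bb, 1 bb → 3 B_ : 1 bb (out of 4)
face color: HH × Hh → 2 HH, 2 Hh → 4 H_ (out of 4)
Combine (counts out of 4 × 4 = 16): black/Hereford-pattern (B_H_) = 3×4 = 12; red/Hereford-pattern (bbH_) = 1×4 = 4
Phenotype counts (out of 16): 12 black/Hereford-pattern, 4 red/Hereford-pattern
red/Hereford-pattern: 4 out of 16 → fraction 1/4
Expected count = 1/4 × 2272 = 568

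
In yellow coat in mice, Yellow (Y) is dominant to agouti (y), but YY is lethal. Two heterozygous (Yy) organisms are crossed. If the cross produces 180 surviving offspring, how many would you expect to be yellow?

Cross: Yy × Yy
Punnett square offspring (before lethality): 1 YY, 2 Yy, 1 yy
The YY genotype is lethal (embryos die); surviving offspring: 2 Yy, 1 yy
yellow: 2 out of 3 → fraction 2/3
Expected count = 2/3 × 180 = 120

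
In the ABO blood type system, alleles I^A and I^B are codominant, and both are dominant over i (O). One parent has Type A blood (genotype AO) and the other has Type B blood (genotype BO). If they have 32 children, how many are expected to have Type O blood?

Cross: AO × BO
Possible offspring genotypes: 1 AB, 1 AO, 1 BO, 1 OO
Blood type counts: 1 Type AB, 1 Type A, 1 Type B, 1 Type O
Probability of Type O: 1/4
Expected count = 1/4 × 32 = 8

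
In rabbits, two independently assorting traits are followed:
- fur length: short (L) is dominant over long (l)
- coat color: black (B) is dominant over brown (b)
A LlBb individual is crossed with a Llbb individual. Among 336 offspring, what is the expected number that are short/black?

Dihybrid cross LlBb × Llbb — consider each gene separately:
fur length: Ll × Ll → 1 LL, 2 Ll, 1 ll → 3 L_ : 1 ll (out of 4)
coat color: Bb × bb → 2 Bb, 2 bb → 2 B_ : 2 bb (out of 4)
Combine (counts out of 4 × 4 = 16): short/black (L_B_) = 3×2 = 6; short/brown (L_bb) = 3×2 = 6; long/black (llB_) = 1×2 = 2; long/brown (llbb) = 1×2 = 2
Phenotype counts (out of 16): 6 short/black, 6 short/brown, 2 long/black, 2 long/brown
short/black: 6 out of 16 → fraction 3/8
Expected count = 3/8 × 336 = 126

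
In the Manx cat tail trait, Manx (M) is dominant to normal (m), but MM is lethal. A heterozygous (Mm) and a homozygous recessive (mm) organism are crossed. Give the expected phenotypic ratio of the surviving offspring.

Cross: Mm × mm
Punnett square offspring (before lethality): 2 Mm, 2 mm
No MM offspring are produced in this cross.
Ratio: 1 Manx (tailless) : 1 normal-tailed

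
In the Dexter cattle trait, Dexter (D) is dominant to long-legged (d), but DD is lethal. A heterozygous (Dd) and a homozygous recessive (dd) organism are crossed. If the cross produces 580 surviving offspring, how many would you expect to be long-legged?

Cross: Dd × dd
Punnett square offspring (before lethality): 2 Dd, 2 dd
No DD offspring are produced in this cross.
long-legged: 2 out of 4 → fraction 1/2
Expected count = 1/2 × 580 = 290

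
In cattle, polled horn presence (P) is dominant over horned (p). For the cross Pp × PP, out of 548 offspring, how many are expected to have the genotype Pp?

Punnett square for Pp × PP:
Offspring genotypes: 2 PP, 2 Pp
Total offspring: 4
Count with target: 2
Probability: 2/4 = 1/2
Expected count = 1/2 × 548 = 274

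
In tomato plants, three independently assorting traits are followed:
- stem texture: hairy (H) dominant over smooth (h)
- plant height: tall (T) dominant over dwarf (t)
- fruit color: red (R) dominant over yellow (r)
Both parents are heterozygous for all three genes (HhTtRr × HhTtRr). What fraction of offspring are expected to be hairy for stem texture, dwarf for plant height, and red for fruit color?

Trihybrid cross: HhTtRr × HhTtRr
Each trait segregates independently with a 3:1 phenotypic ratio, so each gene contributes 3/4 (dominant) or 1/4 (recessive).
Target: hairy (stem texture), dwarf (plant height), red (fruit color)
Probability = product of independent per-trait probabilities
= 3/4 × 1/4 × 3/4 = 9/64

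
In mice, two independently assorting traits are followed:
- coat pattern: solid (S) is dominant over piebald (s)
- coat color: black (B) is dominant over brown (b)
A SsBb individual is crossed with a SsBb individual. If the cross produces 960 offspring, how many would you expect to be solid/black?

Dihybrid cross SsBb × SsBb — consider each gene separately:
coat pattern: Ss × Ss → 1 SS, 2 Ss, 1 ss → 3 S_ : 1 ss (out of 4)
coat color: Bb × Bb → 1 BB, 2 Bb, 1 bb → 3 B_ : 1 bb (out of 4)
Combine (counts out of 4 × 4 = 16): solid/black (S_B_) = 3×3 = 9; solid/brown (S_bb) = 3×1 = 3; piebald/black (ssB_) = 1×3 = 3; piebald/brown (ssbb) = 1×1 = 1
Phenotype counts (out of 16): 9 solid/black, 3 solid/brown, 3 piebald/black, 1 piebald/brown
solid/black: 9 out of 16 → fraction 9/16
Expected count = 9/16 × 960 = 540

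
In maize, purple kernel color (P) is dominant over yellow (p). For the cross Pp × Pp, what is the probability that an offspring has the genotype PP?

Punnett square for Pp × Pp:
Offspring genotypes: 1 PP, 2 Pp, 1 pp
Total offspring: 4
Count with target: 1
Probability: 1/4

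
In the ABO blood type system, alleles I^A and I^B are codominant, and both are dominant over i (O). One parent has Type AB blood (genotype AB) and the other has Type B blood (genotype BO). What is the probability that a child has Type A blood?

Cross: AB × BO
Possible offspring genotypes: 1 AB, 1 AO, 1 BB, 1 BO
Blood type counts: 1 Type AB, 1 Type A, 2 Type B
Probability of Type A: 1/4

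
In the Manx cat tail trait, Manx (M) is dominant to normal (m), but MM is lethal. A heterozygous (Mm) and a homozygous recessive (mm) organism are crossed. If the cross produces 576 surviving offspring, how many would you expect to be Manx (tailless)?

Cross: Mm × mm
Punnett square offspring (before lethality): 2 Mm, 2 mm
No MM offspring are produced in this cross.
Manx (tailless): 2 out of 4 → fraction 1/2
Expected count = 1/2 × 576 = 288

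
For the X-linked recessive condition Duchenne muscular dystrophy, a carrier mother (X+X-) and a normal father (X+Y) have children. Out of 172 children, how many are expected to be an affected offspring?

Cross: X+X- × X+Y
Offspring: 1 X+X+, 1 X+Y, 1 X+X-, 1 X-Y
Probability of an affected offspring: 1/4
Expected count = 1/4 × 172 = 43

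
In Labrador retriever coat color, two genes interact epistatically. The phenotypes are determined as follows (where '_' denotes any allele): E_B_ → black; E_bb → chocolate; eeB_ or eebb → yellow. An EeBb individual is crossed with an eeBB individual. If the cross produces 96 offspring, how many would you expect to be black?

Cross: EeBb × eeBB — consider each gene separately:
E gene: Ee × ee → 2 Ee, 2 ee → 2 E_ : 2 ee (out of 4)
B gene: Bb × BB → 2 BB, 2 Bb → 4 B_ (out of 4)
Genotype classes (out of 4 × 4 = 16): E_B_ = 2×4 = 8; eeB_ = 2×4 = 8
Apply the phenotype rules: E_B_ (8) → black; eeB_ (8) → yellow
Phenotype counts (out of 16): 8 black, 8 yellow
black: 8 out of 16 → fraction 1/2
Expected count = 1/2 × 96 = 48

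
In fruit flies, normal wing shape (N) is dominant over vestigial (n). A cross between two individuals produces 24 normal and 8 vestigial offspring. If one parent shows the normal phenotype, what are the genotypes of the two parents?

Observed offspring: 24 normal, 8 vestigial
The observed ratio simplifies to 3:1. Vestigial (nn) offspring appear, so each parent must contribute one n allele. The parent stated to show normal carries N, so it is Nn. The other parent is then either Nn or nn: Nn × nn would give a 1:1 split, whereas Nn × Nn gives 3:1 — matching the data. So both parents are heterozygous (Nn × Nn).
Parent genotypes: Nn × Nn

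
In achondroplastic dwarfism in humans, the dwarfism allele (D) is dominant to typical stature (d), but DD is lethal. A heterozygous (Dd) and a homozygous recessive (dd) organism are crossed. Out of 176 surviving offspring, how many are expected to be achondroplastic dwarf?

Cross: Dd × dd
Punnett square offspring (before lethality): 2 Dd, 2 dd
No DD offspring are produced in this cross.
achondroplastic dwarf: 2 out of 4 → fraction 1/2
Expected count = 1/2 × 176 = 88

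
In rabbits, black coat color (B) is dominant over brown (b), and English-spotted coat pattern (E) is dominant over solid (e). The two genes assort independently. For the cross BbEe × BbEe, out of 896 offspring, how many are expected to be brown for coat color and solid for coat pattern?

Dihybrid cross BbEe × BbEe — consider each gene separately:
coat color: Bb × Bb → 1 BB, 2 Bb, 1 bb → 3 B_ : 1 bb (out of 4)
coat pattern: Ee × Ee → 1 EE, 2 Ee, 1 ee → 3 E_ : 1 ee (out of 4)
Looking for: brown (bb) and solid (ee)
P(brown) = 1/4, P(solid) = 1/4
P(both) = 1/4 × 1/4 = 1/16
Expected count = 1/16 × 896 = 56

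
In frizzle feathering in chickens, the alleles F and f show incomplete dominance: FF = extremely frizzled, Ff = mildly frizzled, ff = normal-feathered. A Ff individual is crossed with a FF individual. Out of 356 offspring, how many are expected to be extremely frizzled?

Punnett square for Ff × FF:
Offspring genotypes: 2 FF, 2 Ff
Phenotype counts: 2 extremely frizzled, 2 mildly frizzled
extremely frizzled: 2 out of 4 → fraction 1/2
Expected count = 1/2 × 356 = 178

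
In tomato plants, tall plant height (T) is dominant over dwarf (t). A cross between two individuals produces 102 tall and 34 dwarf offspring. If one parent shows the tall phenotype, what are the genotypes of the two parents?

Observed offspring: 102 tall, 34 dwarf
The observed ratio simplifies to 3:1. Dwarf (tt) offspring appear, so each parent must contribute one t allele. The parent stated to show tall carries T, so it is Tt. The other parent is then either Tt or tt: Tt × tt would give a 1:1 split, whereas Tt × Tt gives 3:1 — matching the data. So both parents are heterozygous (Tt × Tt).
Parent genotypes: Tt × Tt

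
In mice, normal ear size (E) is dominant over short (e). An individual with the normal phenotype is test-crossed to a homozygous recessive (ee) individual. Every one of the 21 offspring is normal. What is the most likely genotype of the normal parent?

Test cross: ? × ee
All offspring are normal.
If the unknown parent were heterozygous (Ee), about half of 21 offspring would be short; none are. The unknown parent is most likely homozygous dominant (EE).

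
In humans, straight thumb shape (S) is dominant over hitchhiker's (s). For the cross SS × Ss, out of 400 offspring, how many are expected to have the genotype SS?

Punnett square for SS × Ss:
Offspring genotypes: 2 SS, 2 Ss
Total offspring: 4
Count with target: 2
Probability: 2/4 = 1/2
Expected count = 1/2 × 400 = 200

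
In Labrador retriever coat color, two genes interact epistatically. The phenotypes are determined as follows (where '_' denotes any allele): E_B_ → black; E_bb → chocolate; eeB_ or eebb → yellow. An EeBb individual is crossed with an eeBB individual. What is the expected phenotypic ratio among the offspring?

Cross: EeBb × eeBB — consider each gene separately:
E gene: Ee × ee → 2 Ee, 2 ee → 2 E_ : 2 ee (out of 4)
B gene: Bb × BB → 2 BB, 2 Bb → 4 B_ (out of 4)
Genotype classes (out of 4 × 4 = 16): E_B_ = 2×4 = 8; eeB_ = 2×4 = 8
Apply the phenotype rules: E_B_ (8) → black; eeB_ (8) → yellow
Phenotype counts (out of 16): 8 black, 8 yellow
Ratio: 1 black : 1 yellow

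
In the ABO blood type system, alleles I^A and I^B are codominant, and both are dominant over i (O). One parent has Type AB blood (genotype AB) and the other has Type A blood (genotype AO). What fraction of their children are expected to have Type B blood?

Cross: AB × AO
Possible offspring genotypes: 1 AA, 1 AO, 1 AB, 1 BO
Blood type counts: 2 Type A, 1 Type AB, 1 Type B
Probability of Type B: 1/4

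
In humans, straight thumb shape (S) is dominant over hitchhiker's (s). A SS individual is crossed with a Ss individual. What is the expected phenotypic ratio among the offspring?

Punnett square for SS × Ss:
Offspring genotypes: 2 SS, 2 Ss
straight: 4, hitchhiker's: 0
Ratio: all straight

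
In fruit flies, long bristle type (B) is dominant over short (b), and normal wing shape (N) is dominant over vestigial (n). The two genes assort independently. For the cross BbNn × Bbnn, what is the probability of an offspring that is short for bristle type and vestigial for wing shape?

Dihybrid cross BbNn × Bbnn — consider each gene separately:
bristle type: Bb × Bb → 1 BB, 2 Bb, 1 bb → 3 B_ : 1 bb (out of 4)
wing shape: Nn × nn → 2 Nn, 2 nn → 2 N_ : 2 nn (out of 4)
Looking for: short (bb) and vestigial (nn)
P(short) = 1/4, P(vestigial) = 2/4
P(both) = 1/4 × 2/4 = 2/16 = 1/8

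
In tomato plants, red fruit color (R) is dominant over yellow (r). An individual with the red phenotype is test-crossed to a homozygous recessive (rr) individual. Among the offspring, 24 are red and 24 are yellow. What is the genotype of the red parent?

Test cross: ? × rr
Offspring: 24 red, 24 yellow — approximately 1:1.
A 1:1 ratio in a test cross indicates the unknown parent is heterozygous (Rr).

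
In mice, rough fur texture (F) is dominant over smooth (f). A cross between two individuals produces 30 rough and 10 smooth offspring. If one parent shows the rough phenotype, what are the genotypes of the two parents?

Observed offspring: 30 rough, 10 smooth
The observed ratio simplifies to 3:1. Smooth (ff) offspring appear, so each parent must contribute one f allele. The parent stated to show rough carries F, so it is Ff. The other parent is then either Ff or ff: Ff × ff would give a 1:1 split, whereas Ff × Ff gives 3:1 — matching the data. So both parents are heterozygous (Ff × Ff).
Parent genotypes: Ff × Ff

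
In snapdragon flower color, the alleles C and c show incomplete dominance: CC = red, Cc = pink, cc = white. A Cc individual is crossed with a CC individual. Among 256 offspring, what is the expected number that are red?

Punnett square for Cc × CC:
Offspring genotypes: 2 CC, 2 Cc
Phenotype counts: 2 red, 2 pink
red: 2 out of 4 → fraction 1/2
Expected count = 1/2 × 256 = 128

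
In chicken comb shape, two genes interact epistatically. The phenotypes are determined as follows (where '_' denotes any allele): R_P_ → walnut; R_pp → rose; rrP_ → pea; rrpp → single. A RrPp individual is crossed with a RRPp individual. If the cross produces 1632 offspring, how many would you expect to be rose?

Cross: RrPp × RRPp — consider each gene separately:
R gene: Rr × RR → 2 RR, 2 Rr → 4 R_ (out of 4)
P gene: Pp × Pp → 1 PP, 2 Pp, 1 pp → 3 P_ : 1 pp (out of 4)
Genotype classes (out of 4 × 4 = 16): R_P_ = 4×3 = 12; R_pp = 4×1 = 4
Apply the phenotype rules: R_P_ (12) → walnut; R_pp (4) → rose
Phenotype counts (out of 16): 12 walnut, 4 rose
rose: 4 out of 16 → fraction 1/4
Expected count = 1/4 × 1632 = 408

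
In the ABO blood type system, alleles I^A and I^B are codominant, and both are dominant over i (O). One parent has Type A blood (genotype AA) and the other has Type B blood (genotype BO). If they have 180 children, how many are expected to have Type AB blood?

Cross: AA × BO
Possible offspring genotypes: 2 AB, 2 AO
Blood type counts: 2 Type AB, 2 Type A
Probability of Type AB: 2/4 = 1/2
Expected count = 1/2 × 180 = 90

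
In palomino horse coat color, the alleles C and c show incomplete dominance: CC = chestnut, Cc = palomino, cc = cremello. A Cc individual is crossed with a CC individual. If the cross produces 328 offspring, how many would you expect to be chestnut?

Punnett square for Cc × CC:
Offspring genotypes: 2 CC, 2 Cc
Phenotype counts: 2 chestnut, 2 palomino
chestnut: 2 out of 4 → fraction 1/2
Expected count = 1/2 × 328 = 164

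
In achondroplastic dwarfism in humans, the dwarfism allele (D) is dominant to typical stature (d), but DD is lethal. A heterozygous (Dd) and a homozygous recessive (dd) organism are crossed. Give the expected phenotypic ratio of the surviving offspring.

Cross: Dd × dd
Punnett square offspring (before lethality): 2 Dd, 2 dd
No DD offspring are produced in this cross.
Ratio: 1 achondroplastic dwarf : 1 typical stature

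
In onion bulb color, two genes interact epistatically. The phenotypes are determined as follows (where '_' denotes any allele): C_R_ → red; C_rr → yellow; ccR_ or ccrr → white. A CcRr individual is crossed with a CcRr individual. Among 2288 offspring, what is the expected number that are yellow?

Cross: CcRr × CcRr — consider each gene separately:
C gene: Cc × Cc → 1 CC, 2 Cc, 1 cc → 3 C_ : 1 cc (out of 4)
R gene: Rr × Rr → 1 RR, 2 Rr, 1 rr → 3 R_ : 1 rr (out of 4)
Genotype classes (out of 4 × 4 = 16): C_R_ = 3×3 = 9; C_rr = 3×1 = 3; ccR_ = 1×3 = 3; ccrr = 1×1 = 1
Apply the phenotype rules: C_R_ (9) → red; C_rr (3) → yellow; ccR_ (3) + ccrr (1) → white
Phenotype counts (out of 16): 9 red, 3 yellow, 4 white
yellow: 3 out of 16 → fraction 3/16
Expected count = 3/16 × 2288 = 429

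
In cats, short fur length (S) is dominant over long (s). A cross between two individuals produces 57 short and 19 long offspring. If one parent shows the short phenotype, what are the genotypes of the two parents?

Observed offspring: 57 short, 19 long
The observed ratio simplifies to 3:1. Long (ss) offspring appear, so each parent must contribute one s allele. The parent stated to show short carries S, so it is Ss. The other parent is then either Ss or ss: Ss × ss would give a 1:1 split, whereas Ss × Ss gives 3:1 — matching the data. So both parents are heterozygous (Ss × Ss).
Parent genotypes: Ss × Ss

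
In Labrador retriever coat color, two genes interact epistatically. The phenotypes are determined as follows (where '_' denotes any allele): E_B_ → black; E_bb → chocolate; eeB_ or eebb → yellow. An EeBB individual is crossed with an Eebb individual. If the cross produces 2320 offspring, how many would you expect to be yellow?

Cross: EeBB × Eebb — consider each gene separately:
E gene: Ee × Ee → 1 EE, 2 Ee, 1 ee → 3 E_ : 1 ee (out of 4)
B gene: BB × bb → 4 Bb → 4 B_ (out of 4)
Genotype classes (out of 4 × 4 = 16): E_B_ = 3×4 = 12; eeB_ = 1×4 = 4
Apply the phenotype rules: E_B_ (12) → black; eeB_ (4) → yellow
Phenotype counts (out of 16): 12 black, 4 yellow
yellow: 4 out of 16 → fraction 1/4
Expected count = 1/4 × 2320 = 580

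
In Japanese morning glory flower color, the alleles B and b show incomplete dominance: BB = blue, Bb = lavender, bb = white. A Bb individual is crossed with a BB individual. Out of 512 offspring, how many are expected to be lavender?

Punnett square for Bb × BB:
Offspring genotypes: 2 BB, 2 Bb
Phenotype counts: 2 blue, 2 lavender
lavender: 2 out of 4 → fraction 1/2
Expected count = 1/2 × 512 = 256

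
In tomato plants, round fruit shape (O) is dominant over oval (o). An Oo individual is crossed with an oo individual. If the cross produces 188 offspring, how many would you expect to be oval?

Punnett square for Oo × oo:
Offspring genotypes: 2 Oo, 2 oo
round: 2, oval: 2
oval: 2 out of 4 → fraction 1/2
Expected count = 1/2 × 188 = 94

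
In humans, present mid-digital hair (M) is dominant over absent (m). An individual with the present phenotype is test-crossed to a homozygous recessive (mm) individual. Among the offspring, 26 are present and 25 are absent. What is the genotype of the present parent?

Test cross: ? × mm
Offspring: 26 present, 25 absent — approximately 1:1.
A 1:1 ratio in a test cross indicates the unknown parent is heterozygous (Mm).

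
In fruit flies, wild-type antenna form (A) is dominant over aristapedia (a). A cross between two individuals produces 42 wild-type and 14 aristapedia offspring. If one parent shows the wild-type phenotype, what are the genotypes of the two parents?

Observed offspring: 42 wild-type, 14 aristapedia
The observed ratio simplifies to 3:1. Aristapedia (aa) offspring appear, so each parent must contribute one a allele. The parent stated to show wild-type carries A, so it is Aa. The other parent is then either Aa or aa: Aa × aa would give a 1:1 split, whereas Aa × Aa gives 3:1 — matching the data. So both parents are heterozygous (Aa × Aa).
Parent genotypes: Aa × Aa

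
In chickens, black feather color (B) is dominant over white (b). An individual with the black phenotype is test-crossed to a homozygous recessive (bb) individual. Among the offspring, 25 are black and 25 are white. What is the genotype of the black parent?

Test cross: ? × bb
Offspring: 25 black, 25 white — approximately 1:1.
A 1:1 ratio in a test cross indicates the unknown parent is heterozygous (Bb).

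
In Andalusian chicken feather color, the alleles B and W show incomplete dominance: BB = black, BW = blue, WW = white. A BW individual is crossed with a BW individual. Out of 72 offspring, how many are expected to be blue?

Punnett square for BW × BW:
Offspring genotypes: 1 BB, 2 BW, 1 WW
Phenotype counts: 1 black, 2 blue, 1 white
blue: 2 out of 4 → fraction 1/2
Expected count = 1/2 × 72 = 36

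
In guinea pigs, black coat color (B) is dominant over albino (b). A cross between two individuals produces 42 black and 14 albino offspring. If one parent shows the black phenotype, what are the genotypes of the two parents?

Observed offspring: 42 black, 14 albino
The observed ratio simplifies to 3:1. Albino (bb) offspring appear, so each parent must contribute one b allele. The parent stated to show black carries B, so it is Bb. The other parent is then either Bb or bb: Bb × bb would give a 1:1 split, whereas Bb × Bb gives 3:1 — matching the data. So both parents are heterozygous (Bb × Bb).
Parent genotypes: Bb × Bb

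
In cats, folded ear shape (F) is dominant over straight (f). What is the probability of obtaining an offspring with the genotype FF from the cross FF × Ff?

Punnett square for FF × Ff:
Offspring genotypes: 2 FF, 2 Ff
Total offspring: 4
Count with target: 2
Probability: 2/4 = 1/2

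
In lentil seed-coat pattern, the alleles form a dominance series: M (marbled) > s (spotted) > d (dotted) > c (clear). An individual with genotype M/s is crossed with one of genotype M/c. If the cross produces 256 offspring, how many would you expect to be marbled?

Cross: M/s × M/c
Allele dominance: M > s > d > c
Offspring genotypes: 1 M/M, 1 M/c, 1 M/s, 1 s/c
Phenotype counts: 3 marbled, 1 spotted
marbled: 3 out of 4 → fraction 3/4
Expected count = 3/4 × 256 = 192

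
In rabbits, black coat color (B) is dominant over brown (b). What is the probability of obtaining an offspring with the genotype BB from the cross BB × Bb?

Punnett square for BB × Bb:
Offspring genotypes: 2 BB, 2 Bb
Total offspring: 4
Count with target: 2
Probability: 2/4 = 1/2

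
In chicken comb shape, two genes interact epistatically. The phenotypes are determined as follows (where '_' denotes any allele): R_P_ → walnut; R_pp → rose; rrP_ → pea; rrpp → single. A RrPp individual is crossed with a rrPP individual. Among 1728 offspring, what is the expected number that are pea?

Cross: RrPp × rrPP — consider each gene separately:
R gene: Rr × rr → 2 Rr, 2 rr → 2 R_ : 2 rr (out of 4)
P gene: Pp × PP → 2 PP, 2 Pp → 4 P_ (out of 4)
Genotype classes (out of 4 × 4 = 16): R_P_ = 2×4 = 8; rrP_ = 2×4 = 8
Apply the phenotype rules: R_P_ (8) → walnut; rrP_ (8) → pea
Phenotype counts (out of 16): 8 walnut, 8 pea
pea: 8 out of 16 → fraction 1/2
Expected count = 1/2 × 1728 = 864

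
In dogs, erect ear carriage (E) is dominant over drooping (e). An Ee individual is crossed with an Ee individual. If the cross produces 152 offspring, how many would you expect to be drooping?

Punnett square for Ee × Ee:
Offspring genotypes: 1 EE, 2 Ee, 1 ee
erect: 3, drooping: 1
drooping: 1 out of 4 → fraction 1/4
Expected count = 1/4 × 152 = 38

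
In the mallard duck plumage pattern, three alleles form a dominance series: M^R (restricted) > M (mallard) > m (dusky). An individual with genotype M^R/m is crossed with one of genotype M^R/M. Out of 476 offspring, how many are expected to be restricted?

Cross: M^R/m × M^R/M
Allele dominance: M^R > M > m
Offspring genotypes: 1 M^R/M^R, 1 M^R/M, 1 M^R/m, 1 M/m
Phenotype counts: 3 restricted, 1 mallard
restricted: 3 out of 4 → fraction 3/4
Expected count = 3/4 × 476 = 357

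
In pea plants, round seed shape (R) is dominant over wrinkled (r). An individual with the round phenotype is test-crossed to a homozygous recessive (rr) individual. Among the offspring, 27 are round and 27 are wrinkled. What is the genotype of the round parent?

Test cross: ? × rr
Offspring: 27 round, 27 wrinkled — approximately 1:1.
A 1:1 ratio in a test cross indicates the unknown parent is heterozygous (Rr).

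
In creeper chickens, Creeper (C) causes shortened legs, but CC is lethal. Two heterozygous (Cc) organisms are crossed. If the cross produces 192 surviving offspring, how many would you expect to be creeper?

Cross: Cc × Cc
Punnett square offspring (before lethality): 1 CC, 2 Cc, 1 cc
The CC genotype is lethal (embryos die); surviving offspring: 2 Cc, 1 cc
creeper: 2 out of 3 → fraction 2/3
Expected count = 2/3 × 192 = 128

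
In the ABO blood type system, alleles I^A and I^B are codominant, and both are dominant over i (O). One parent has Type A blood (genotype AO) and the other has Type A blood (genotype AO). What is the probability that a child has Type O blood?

Cross: AO × AO
Possible offspring genotypes: 1 AA, 2 AO, 1 OO
Blood type counts: 3 Type A, 1 Type O
Probability of Type O: 1/4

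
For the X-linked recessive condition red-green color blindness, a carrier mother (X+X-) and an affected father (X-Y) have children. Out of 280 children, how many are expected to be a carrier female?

Cross: X+X- × X-Y
Offspring: 1 X+X-, 1 X+Y, 1 X-X-, 1 X-Y
Probability of a carrier female: 1/4
Expected count = 1/4 × 280 = 70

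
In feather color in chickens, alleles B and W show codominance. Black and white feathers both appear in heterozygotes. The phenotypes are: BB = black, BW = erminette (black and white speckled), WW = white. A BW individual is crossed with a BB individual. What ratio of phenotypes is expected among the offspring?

Punnett square for BW × BB:
Offspring genotypes: 2 BB, 2 BW
Phenotype counts: 2 black, 2 erminette (black and white speckled)
Ratio: 1 black : 1 erminette (black and white speckled)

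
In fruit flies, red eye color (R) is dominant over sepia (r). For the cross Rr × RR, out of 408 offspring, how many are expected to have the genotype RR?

Punnett square for Rr × RR:
Offspring genotypes: 2 RR, 2 Rr
Total offspring: 4
Count with target: 2
Probability: 2/4 = 1/2
Expected count = 1/2 × 408 = 204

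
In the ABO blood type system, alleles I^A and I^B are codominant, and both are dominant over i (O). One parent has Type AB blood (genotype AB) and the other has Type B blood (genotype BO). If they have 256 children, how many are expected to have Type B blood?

Cross: AB × BO
Possible offspring genotypes: 1 AB, 1 AO, 1 BB, 1 BO
Blood type counts: 1 Type AB, 1 Type A, 2 Type B
Probability of Type B: 2/4 = 1/2
Expected count = 1/2 × 256 = 128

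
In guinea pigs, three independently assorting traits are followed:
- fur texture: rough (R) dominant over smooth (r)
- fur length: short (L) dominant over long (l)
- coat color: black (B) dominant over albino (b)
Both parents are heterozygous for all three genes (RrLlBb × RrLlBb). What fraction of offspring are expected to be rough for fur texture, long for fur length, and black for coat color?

Trihybrid cross: RrLlBb × RrLlBb
Each trait segregates independently with a 3:1 phenotypic ratio, so each gene contributes 3/4 (dominant) or 1/4 (recessive).
Target: rough (fur texture), long (fur length), black (coat color)
Probability = product of independent per-trait probabilities
= 3/4 × 1/4 × 3/4 = 9/64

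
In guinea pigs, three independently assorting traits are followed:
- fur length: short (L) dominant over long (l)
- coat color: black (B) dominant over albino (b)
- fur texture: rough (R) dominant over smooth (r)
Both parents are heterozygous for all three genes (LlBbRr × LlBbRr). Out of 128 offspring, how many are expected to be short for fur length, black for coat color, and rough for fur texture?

Trihybrid cross: LlBbRr × LlBbRr
Each trait segregates independently with a 3:1 phenotypic ratio, so each gene contributes 3/4 (dominant) or 1/4 (recessive).
Target: short (fur length), black (coat color), rough (fur texture)
Probability = product of independent per-trait probabilities
= 3/4 × 3/4 × 3/4 = 27/64
Expected count = 27/64 × 128 = 54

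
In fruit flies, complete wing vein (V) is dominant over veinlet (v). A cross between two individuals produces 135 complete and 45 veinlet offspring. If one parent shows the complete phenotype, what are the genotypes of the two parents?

Observed offspring: 135 complete, 45 veinlet
The observed ratio simplifies to 3:1. Veinlet (vv) offspring appear, so each parent must contribute one v allele. The parent stated to show complete carries V, so it is Vv. The other parent is then either Vv or vv: Vv × vv would give a 1:1 split, whereas Vv × Vv gives 3:1 — matching the data. So both parents are heterozygous (Vv × Vv).
Parent genotypes: Vv × Vv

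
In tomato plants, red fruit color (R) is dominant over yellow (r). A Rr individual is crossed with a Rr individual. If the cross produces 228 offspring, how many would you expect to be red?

Punnett square for Rr × Rr:
Offspring genotypes: 1 RR, 2 Rr, 1 rr
red: 3, yellow: 1
red: 3 out of 4 → fraction 3/4
Expected count = 3/4 × 228 = 171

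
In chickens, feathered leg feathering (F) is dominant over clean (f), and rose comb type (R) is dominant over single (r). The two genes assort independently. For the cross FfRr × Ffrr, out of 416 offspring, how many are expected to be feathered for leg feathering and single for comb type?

Dihybrid cross FfRr × Ffrr — consider each gene separately:
leg feathering: Ff × Ff → 1 FF, 2 Ff, 1 ff → 3 F_ : 1 ff (out of 4)
comb type: Rr × rr → 2 Rr, 2 rr → 2 R_ : 2 rr (out of 4)
Looking for: feathered (F_) and single (rr)
P(feathered) = 3/4, P(single) = 2/4
P(both) = 3/4 × 2/4 = 6/16 = 3/8
Expected count = 3/8 × 416 = 156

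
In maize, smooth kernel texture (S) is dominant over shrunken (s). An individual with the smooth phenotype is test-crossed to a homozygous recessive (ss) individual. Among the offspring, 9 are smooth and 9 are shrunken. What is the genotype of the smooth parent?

Test cross: ? × ss
Offspring: 9 smooth, 9 shrunken — approximately 1:1.
A 1:1 ratio in a test cross indicates the unknown parent is heterozygous (Ss).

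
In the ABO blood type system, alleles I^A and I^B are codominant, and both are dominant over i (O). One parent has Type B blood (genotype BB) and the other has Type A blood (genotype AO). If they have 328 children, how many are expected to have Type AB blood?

Cross: BB × AO
Possible offspring genotypes: 2 AB, 2 BO
Blood type counts: 2 Type AB, 2 Type B
Probability of Type AB: 2/4 = 1/2
Expected count = 1/2 × 328 = 164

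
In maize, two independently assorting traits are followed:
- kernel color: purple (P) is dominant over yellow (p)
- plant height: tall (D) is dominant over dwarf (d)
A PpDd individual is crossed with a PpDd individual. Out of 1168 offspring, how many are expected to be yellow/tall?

Dihybrid cross PpDd × PpDd — consider each gene separately:
kernel color: Pp × Pp → 1 PP, 2 Pp, 1 pp → 3 P_ : 1 pp (out of 4)
plant height: Dd × Dd → 1 DD, 2 Dd, 1 dd → 3 D_ : 1 dd (out of 4)
Combine (counts out of 4 × 4 = 16): purple/tall (P_D_) = 3×3 = 9; purple/dwarf (P_dd) = 3×1 = 3; yellow/tall (ppD_) = 1×3 = 3; yellow/dwarf (ppdd) = 1×1 = 1
Phenotype counts (out of 16): 9 purple/tall, 3 purple/dwarf, 3 yellow/tall, 1 yellow/dwarf
yellow/tall: 3 out of 16 → fraction 3/16
Expected count = 3/16 × 1168 = 219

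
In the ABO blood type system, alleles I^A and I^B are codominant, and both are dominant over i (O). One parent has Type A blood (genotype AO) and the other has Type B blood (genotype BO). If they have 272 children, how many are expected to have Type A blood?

Cross: AO × BO
Possible offspring genotypes: 1 AB, 1 AO, 1 BO, 1 OO
Blood type counts: 1 Type AB, 1 Type A, 1 Type B, 1 Type O
Probability of Type A: 1/4
Expected count = 1/4 × 272 = 68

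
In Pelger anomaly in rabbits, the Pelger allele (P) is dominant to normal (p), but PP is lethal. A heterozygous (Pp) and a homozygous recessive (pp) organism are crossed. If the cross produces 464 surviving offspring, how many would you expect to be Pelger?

Cross: Pp × pp
Punnett square offspring (before lethality): 2 Pp, 2 pp
No PP offspring are produced in this cross.
Pelger: 2 out of 4 → fraction 1/2
Expected count = 1/2 × 464 = 232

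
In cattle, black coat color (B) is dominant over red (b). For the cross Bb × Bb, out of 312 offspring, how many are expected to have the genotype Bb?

Punnett square for Bb × Bb:
Offspring genotypes: 1 BB, 2 Bb, 1 bb
Total offspring: 4
Count with target: 2
Probability: 2/4 = 1/2
Expected count = 1/2 × 312 = 156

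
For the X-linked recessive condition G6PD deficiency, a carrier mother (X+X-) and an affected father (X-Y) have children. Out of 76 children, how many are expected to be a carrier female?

Cross: X+X- × X-Y
Offspring: 1 X+X-, 1 X+Y, 1 X-X-, 1 X-Y
Probability of a carrier female: 1/4
Expected count = 1/4 × 76 = 19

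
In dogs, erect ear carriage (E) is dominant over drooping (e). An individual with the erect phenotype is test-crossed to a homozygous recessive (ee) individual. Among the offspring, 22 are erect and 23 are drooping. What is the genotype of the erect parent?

Test cross: ? × ee
Offspring: 22 erect, 23 drooping — approximately 1:1.
A 1:1 ratio in a test cross indicates the unknown parent is heterozygous (Ee).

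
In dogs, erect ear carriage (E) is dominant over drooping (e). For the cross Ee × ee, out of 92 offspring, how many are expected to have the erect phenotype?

Punnett square for Ee × ee:
Offspring genotypes: 2 Ee, 2 ee
Total offspring: 4
Count with target: 2
Probability: 2/4 = 1/2
Expected count = 1/2 × 92 = 46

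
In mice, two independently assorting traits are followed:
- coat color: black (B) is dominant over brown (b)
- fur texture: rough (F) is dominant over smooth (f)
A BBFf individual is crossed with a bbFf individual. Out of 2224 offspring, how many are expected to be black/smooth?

Dihybrid cross BBFf × bbFf — consider each gene separately:
coat color: BB × bb → 4 Bb → 4 B_ (out of 4)
fur texture: Ff × Ff → 1 FF, 2 Ff, 1 ff → 3 F_ : 1 ff (out of 4)
Combine (counts out of 4 × 4 = 16): black/rough (B_F_) = 4×3 = 12; black/smooth (B_ff) = 4×1 = 4
Phenotype counts (out of 16): 12 black/rough, 4 black/smooth
black/smooth: 4 out of 16 → fraction 1/4
Expected count = 1/4 × 2224 = 556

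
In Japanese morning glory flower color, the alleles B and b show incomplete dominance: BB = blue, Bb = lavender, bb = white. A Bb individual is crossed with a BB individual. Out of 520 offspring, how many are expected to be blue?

Punnett square for Bb × BB:
Offspring genotypes: 2 BB, 2 Bb
Phenotype counts: 2 blue, 2 lavender
blue: 2 out of 4 → fraction 1/2
Expected count = 1/2 × 520 = 260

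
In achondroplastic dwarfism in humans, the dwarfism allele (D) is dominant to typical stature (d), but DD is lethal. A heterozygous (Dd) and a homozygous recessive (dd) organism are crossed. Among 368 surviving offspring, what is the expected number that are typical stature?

Cross: Dd × dd
Punnett square offspring (before lethality): 2 Dd, 2 dd
No DD offspring are produced in this cross.
typical stature: 2 out of 4 → fraction 1/2
Expected count = 1/2 × 368 = 184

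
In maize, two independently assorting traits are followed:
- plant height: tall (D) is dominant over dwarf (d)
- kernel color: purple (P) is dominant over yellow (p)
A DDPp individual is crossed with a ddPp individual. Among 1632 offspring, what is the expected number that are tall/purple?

Dihybrid cross DDPp × ddPp — consider each gene separately:
plant height: DD × dd → 4 Dd → 4 D_ (out of 4)
kernel color: Pp × Pp → 1 PP, 2 Pp, 1 pp → 3 P_ : 1 pp (out of 4)
Combine (counts out of 4 × 4 = 16): tall/purple (D_P_) = 4×3 = 12; tall/yellow (D_pp) = 4×1 = 4
Phenotype counts (out of 16): 12 tall/purple, 4 tall/yellow
tall/purple: 12 out of 16 → fraction 3/4
Expected count = 3/4 × 1632 = 1224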